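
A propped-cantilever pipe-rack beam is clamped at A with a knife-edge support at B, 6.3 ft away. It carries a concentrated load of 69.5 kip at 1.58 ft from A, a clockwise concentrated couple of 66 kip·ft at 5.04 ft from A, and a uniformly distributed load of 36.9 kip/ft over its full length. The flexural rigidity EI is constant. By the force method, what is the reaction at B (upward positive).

R_B = 108.3 kip

Take the reaction at B as the redundant and release it; the primary structure is a cantilever fixed at A.
Deflection at B on the released cantilever, summing each load's contribution:
  point load 69.5 at a = 1.58: Pa²(3L − a)/(6EI) = 500.8/EI
  clockwise couple 66 at a = 5.04: M₀a(2L − a)/(2EI) = 1257/EI
  UDL 36.9: wL⁴/(8EI) = 7266/EI
  δ_0 = 9024/EI
Flexibility coefficient — unit upward force at B: δ_{BB} = L³/(3EI) = 83.35/EI.
Compatibility at B: δ_0 − R_B·δ_{BB} = 0, so R_B = 9024/83.35 = 108.3 kip.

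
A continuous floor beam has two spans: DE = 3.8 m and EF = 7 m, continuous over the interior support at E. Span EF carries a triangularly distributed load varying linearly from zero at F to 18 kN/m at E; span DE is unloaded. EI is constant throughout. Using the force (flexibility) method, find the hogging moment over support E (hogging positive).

M_E = 38.11 kN·m

Release continuity at E by inserting a hinge; the redundant is the internal moment M_E. The primary structure is two simply-supported spans DE and EF.
End slopes at the hinge E, treating each span as simply supported:
  span EF: triangular load, peak 18: w₀L³/(45EI) = 137.2/EI
  relative rotation θ_0 = (0 + 137.2)/EI = 137.2/EI
A unit hogging moment at E produces rotation L₁/(3EI) + L₂/(3EI) = 3.6/EI.
Compatibility: M_E·(L₁+L₂)/(3EI) = θ_0, giving M_E = 38.11 kN·m (hogging).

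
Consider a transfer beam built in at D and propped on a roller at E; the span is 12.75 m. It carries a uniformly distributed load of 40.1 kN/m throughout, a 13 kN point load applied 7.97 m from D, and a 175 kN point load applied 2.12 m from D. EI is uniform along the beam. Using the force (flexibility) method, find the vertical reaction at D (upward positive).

Remove the prop at E; the released (primary) structure is a cantilever built in at D.
Primary-structure tip deflection at E by superposition:
  UDL 40.1: wL⁴/(8EI) = 132463/EI
  point load 13 at a = 7.97: Pa²(3L − a)/(6EI) = 4167/EI
  point load 175 at a = 2.12: Pa²(3L − a)/(6EI) = 4736/EI
  δ_0 = 141367/EI
Flexibility coefficient — unit upward force at E: δ_{EE} = L³/(3EI) = 690.9/EI.
Compatibility at E: δ_0 − R_E·δ_{EE} = 0, so R_E = 141367/690.9 = 204.6 kN.
Vertical equilibrium: R_D = ΣP − R_E = 699.3 − 204.6 = 494.7 kN.

R_D = 494.7 kN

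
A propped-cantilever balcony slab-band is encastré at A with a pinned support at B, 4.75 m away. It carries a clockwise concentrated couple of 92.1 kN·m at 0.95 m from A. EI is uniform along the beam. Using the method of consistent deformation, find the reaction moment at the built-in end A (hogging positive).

M_A = 42.37 kN·m

Take the reaction at B as the redundant and release it; the primary structure is a cantilever fixed at A.
Downward deflection at the released point B due to the loads:
  clockwise couple 92.1 at a = 0.95: M₀a(2L − a)/(2EI) = 374/EI
Tip deflection under a unit load at B: L³/(3EI) = 35.72/EI.
Compatibility at B: δ_0 − R_B·δ_{BB} = 0, so R_B = 374/35.72 = 10.47 kN.
Moment equilibrium about A: M_A = Σ(load moments about A) − R_B·L = 92.1 − 10.47×4.75 = 42.37 kN·m.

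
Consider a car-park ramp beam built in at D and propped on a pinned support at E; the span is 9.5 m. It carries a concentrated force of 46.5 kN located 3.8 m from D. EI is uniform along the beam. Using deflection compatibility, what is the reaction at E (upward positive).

Release the roller at E. Primary structure: cantilever fixed at D.
Deflection at E on the released cantilever, summing each load's contribution:
  point load 46.5 at a = 3.8: Pa²(3L − a)/(6EI) = 2764/EI
Flexibility coefficient — unit upward force at E: δ_{EE} = L³/(3EI) = 285.8/EI.
Compatibility at E: δ_0 − R_E·δ_{EE} = 0, so R_E = 2764/285.8 = 9.672 kN.

R_E = 9.672 kN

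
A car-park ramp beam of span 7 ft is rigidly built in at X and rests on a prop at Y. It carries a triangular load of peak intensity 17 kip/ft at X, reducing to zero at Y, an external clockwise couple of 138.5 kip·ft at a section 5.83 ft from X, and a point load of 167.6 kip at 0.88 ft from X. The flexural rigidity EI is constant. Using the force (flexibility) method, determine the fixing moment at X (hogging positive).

Take the reaction at Y as the redundant and release it; the primary structure is a cantilever fixed at X.
Primary-structure tip deflection at Y by superposition:
  triangular load, peak 17 at the fixed end: w₀L⁴/(30EI) = 1361/EI
  clockwise couple 138.5 at a = 5.83: M₀a(2L − a)/(2EI) = 3298/EI
  point load 167.6 at a = 0.88: Pa²(3L − a)/(6EI) = 435.2/EI
  δ_0 = 5094/EI
Flexibility coefficient — unit upward force at Y: δ_{YY} = L³/(3EI) = 114.3/EI.
The prop prevents deflection at Y: R_Y = δ_0/δ_{YY} = 5094/114.3 = 44.56 kip.
Moment equilibrium about X: M_X = Σ(load moments about X) − R_Y·L = 424.8 − 44.56×7 = 112.9 kip·ft.

M_X = 112.9 kip·ft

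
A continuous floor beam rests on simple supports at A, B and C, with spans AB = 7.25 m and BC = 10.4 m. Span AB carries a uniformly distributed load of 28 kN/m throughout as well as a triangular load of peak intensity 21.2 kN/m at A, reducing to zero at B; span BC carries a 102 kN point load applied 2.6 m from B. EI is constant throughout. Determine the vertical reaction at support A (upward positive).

R_A = 124.5 kN

Take M_B as the redundant. Released structure: two simple spans AB and BC with a hinge at B.
Discontinuity in slope at B on the released structure — sum the simple-span end rotations:
  span AB: UDL 28: wL³/(24EI) = 444.6/EI
  span AB: triangular load, peak 21.2: 7w₀L³/(360EI) = 157.1/EI
  span BC: point load 102 at a = 2.6: Pab(L + b)/(6LEI) = 603.3/EI
  relative rotation θ_0 = (601.7 + 603.3)/EI = 1205/EI
A unit hogging moment at B produces rotation L₁/(3EI) + L₂/(3EI) = 5.883/EI.
Slope continuity at B: θ_0 = M_B·5.883/EI, so M_B = 1205/5.883 = 204.8 kN·m (hogging).
Span AB, ΣM about A with M_B applied at B: R_B^{AB}·7.25 = 921.6 + 204.8, so R_B^{AB} = 155.4 kN and R_A = 279.9 − 155.4 = 124.5 kN.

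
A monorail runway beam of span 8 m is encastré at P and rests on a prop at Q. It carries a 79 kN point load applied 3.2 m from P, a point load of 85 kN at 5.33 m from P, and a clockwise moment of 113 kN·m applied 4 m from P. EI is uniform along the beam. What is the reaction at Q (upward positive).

Take the reaction at Q as the redundant and release it; the primary structure is a cantilever fixed at P.
Primary-structure tip deflection at Q by superposition:
  point load 79 at a = 3.2: Pa²(3L − a)/(6EI) = 2804/EI
  point load 85 at a = 5.33: Pa²(3L − a)/(6EI) = 7514/EI
  clockwise couple 113 at a = 4: M₀a(2L − a)/(2EI) = 2712/EI
  δ_0 = 13030/EI
Flexibility coefficient — unit upward force at Q: δ_{QQ} = L³/(3EI) = 170.7/EI.
Compatibility at Q: δ_0 − R_Q·δ_{QQ} = 0, so R_Q = 13030/170.7 = 76.35 kN.

R_Q = 76.35 kN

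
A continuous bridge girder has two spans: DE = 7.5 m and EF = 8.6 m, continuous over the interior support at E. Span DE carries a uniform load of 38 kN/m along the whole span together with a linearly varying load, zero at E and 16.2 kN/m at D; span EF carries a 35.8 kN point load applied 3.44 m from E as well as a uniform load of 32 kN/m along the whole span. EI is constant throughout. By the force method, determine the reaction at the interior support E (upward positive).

R_E = 406.4 kN

Take M_E as the redundant. Released structure: two simple spans DE and EF with a hinge at E.
End slopes at the hinge E, treating each span as simply supported:
  span DE: UDL 38: wL³/(24EI) = 668/EI
  span DE: triangular load, peak 16.2: 7w₀L³/(360EI) = 132.9/EI
  span EF: point load 35.8 at a = 3.44: Pab(L + b)/(6LEI) = 169.5/EI
  span EF: UDL 32: wL³/(24EI) = 848.1/EI
  relative rotation θ_0 = (800.9 + 1018)/EI = 1818/EI
A unit hogging moment at E produces rotation L₁/(3EI) + L₂/(3EI) = 5.367/EI.
Slope continuity at E: θ_0 = M_E·5.367/EI, so M_E = 1818/5.367 = 338.8 kN·m (hogging).
Span DE, ΣM about D with M_E applied at E: R_E^{DE}·7.5 = 1221 + 338.8, so R_E^{DE} = 207.9 kN and R_D = 345.8 − 207.9 = 137.8 kN.
Span EF, ΣM about F: R_E^{EF}·8.6 = 1368 + 338.8, so R_E^{EF} = 198.5 kN and R_F = 311 − 198.5 = 112.5 kN.
R_E = 207.9 + 198.5 = 406.4 kN.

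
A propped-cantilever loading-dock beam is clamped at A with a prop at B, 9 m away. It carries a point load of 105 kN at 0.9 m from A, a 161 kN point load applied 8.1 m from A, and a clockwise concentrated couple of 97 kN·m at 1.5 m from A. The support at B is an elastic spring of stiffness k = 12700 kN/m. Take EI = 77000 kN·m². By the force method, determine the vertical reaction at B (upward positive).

Choose R_B as the redundant. The primary structure is the cantilever fixed at A.
Free-end deflection of the primary structure under the applied loading (downward +):
  point load 105 at a = 0.9: Pa²(3L − a)/(6EI) = 370/EI
  point load 161 at a = 8.1: Pa²(3L − a)/(6EI) = 33274/EI
  clockwise couple 97 at a = 1.5: M₀a(2L − a)/(2EI) = 1200/EI
  δ_0 = 34844/EI
Tip deflection under a unit load at B: L³/(3EI) = 243/EI.
With EI = 77000 kN·m²: δ_0 = 0.45253 m and δ_{BB} = 0.003156 m/kN.
Compatibility — the spring shortens by R_B/k under the reaction it provides: δ_0 − R_B·δ_{BB} = R_B/k. With 1/k = 0.000079 m/kN, R_B = δ_0 / (δ_{BB} + 1/k) = 0.45253 / (0.003156 + 0.000079) = 139.9 kN.

R_B = 139.9 kN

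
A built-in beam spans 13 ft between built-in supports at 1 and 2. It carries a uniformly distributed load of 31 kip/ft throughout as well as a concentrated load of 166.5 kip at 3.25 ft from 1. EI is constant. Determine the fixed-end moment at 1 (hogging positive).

M_1 = 741 kip·ft

Take the two fixed-end moments M_1, M_2 as redundants; the released structure is the simple span 12.
End rotations of the released simple span under the applied load (×1/EI):
  at 1: UDL 31: wL³/(24EI) = 2838/EI
  at 2: UDL 31: wL³/(24EI) = 2838/EI
  at 1: point load 166.5 at a = 3.25: Pab(L + b)/(6LEI) = 1539/EI
  at 2: point load 166.5 at a = 3.25: Pab(L + a)/(6LEI) = 1099/EI
  θ_10 = 4377/EI,  θ_20 = 3937/EI
Flexibility coefficients: a unit moment at one end gives L/(3EI) there and L/(6EI) at the far end, so f₁₁ = f₂₂ = 4.333/EI and f₁₂ = f₂₁ = 2.167/EI.
Compatibility — zero rotation at each built-in end:
  4.333 M_1 + 2.167 M_2 = 4377
  2.167 M_1 + 4.333 M_2 = 3937
Solving the pair gives M_1 = 741 kip·ft and M_2 = 538 kip·ft (hogging).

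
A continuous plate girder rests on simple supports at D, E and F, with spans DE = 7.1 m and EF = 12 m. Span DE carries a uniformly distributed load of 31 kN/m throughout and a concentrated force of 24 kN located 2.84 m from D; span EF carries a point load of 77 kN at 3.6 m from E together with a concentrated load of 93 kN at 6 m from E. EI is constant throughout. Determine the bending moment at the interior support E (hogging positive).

Release continuity at E by inserting a hinge; the redundant is the internal moment M_E. The primary structure is two simply-supported spans DE and EF.
Rotations at E on the released spans (each span's end-slope, ×1/EI):
  span DE: UDL 31: wL³/(24EI) = 462.3/EI
  span DE: point load 24 at a = 2.84: Pab(L + a)/(6LEI) = 67.75/EI
  span EF: point load 77 at a = 3.6: Pab(L + b)/(6LEI) = 659.7/EI
  span EF: point load 93 at a = 6: Pab(L + b)/(6LEI) = 837/EI
  relative rotation θ_0 = (530.1 + 1497)/EI = 2027/EI
A unit hogging moment at E produces rotation L₁/(3EI) + L₂/(3EI) = 6.367/EI.
Slope continuity at E: θ_0 = M_E·6.367/EI, so M_E = 2027/6.367 = 318.3 kN·m (hogging).

M_E = 318.3 kN·m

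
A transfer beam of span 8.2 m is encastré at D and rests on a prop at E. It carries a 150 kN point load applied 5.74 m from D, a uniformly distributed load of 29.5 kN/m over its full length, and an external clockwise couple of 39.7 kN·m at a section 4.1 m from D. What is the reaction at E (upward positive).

R_E = 180.7 kN

Remove the prop at E; the released (primary) structure is a cantilever built in at D.
Free-end deflection of the primary structure under the applied loading (downward +):
  point load 150 at a = 5.74: Pa²(3L − a)/(6EI) = 15535/EI
  UDL 29.5: wL⁴/(8EI) = 16672/EI
  clockwise couple 39.7 at a = 4.1: M₀a(2L − a)/(2EI) = 1001/EI
  δ_0 = 33208/EI
Tip deflection under a unit load at E: L³/(3EI) = 183.8/EI.
Compatibility at E: δ_0 − R_E·δ_{EE} = 0, so R_E = 33208/183.8 = 180.7 kN.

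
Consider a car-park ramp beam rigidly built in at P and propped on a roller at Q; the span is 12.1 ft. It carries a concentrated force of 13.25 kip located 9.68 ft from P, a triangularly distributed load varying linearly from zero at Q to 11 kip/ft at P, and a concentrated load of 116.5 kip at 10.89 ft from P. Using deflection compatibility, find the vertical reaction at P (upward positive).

R_P = 74.58 kip

Take the reaction at Q as the redundant and release it; the primary structure is a cantilever fixed at P.
Free-end deflection of the primary structure under the applied loading (downward +):
  point load 13.25 at a = 9.68: Pa²(3L − a)/(6EI) = 5508/EI
  triangular load, peak 11 at the fixed end: w₀L⁴/(30EI) = 7860/EI
  point load 116.5 at a = 10.89: Pa²(3L − a)/(6EI) = 58511/EI
  δ_0 = 71879/EI
Flexibility coefficient — unit upward force at Q: δ_{QQ} = L³/(3EI) = 590.5/EI.
The prop prevents deflection at Q: R_Q = δ_0/δ_{QQ} = 71879/590.5 = 121.7 kip.
Vertical equilibrium: R_P = ΣP − R_Q = 196.3 − 121.7 = 74.58 kip.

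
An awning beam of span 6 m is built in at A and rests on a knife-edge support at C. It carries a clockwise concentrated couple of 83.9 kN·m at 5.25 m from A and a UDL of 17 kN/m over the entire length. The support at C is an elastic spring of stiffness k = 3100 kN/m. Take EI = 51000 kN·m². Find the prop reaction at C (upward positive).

R_C = 47.94 kN

Take the reaction at C as the redundant and release it; the primary structure is a cantilever fixed at A.
Primary-structure tip deflection at C by superposition:
  clockwise couple 83.9 at a = 5.25: M₀a(2L − a)/(2EI) = 1487/EI
  UDL 17: wL⁴/(8EI) = 2754/EI
  δ_0 = 4241/EI
Tip deflection under a unit load at C: L³/(3EI) = 72/EI.
With EI = 51000 kN·m²: δ_0 = 0.083149 m and δ_{CC} = 0.001412 m/kN.
Compatibility — the spring shortens by R_C/k under the reaction it provides: δ_0 − R_C·δ_{CC} = R_C/k. With 1/k = 0.000323 m/kN, R_C = δ_0 / (δ_{CC} + 1/k) = 0.083149 / (0.001412 + 0.000323) = 47.94 kN.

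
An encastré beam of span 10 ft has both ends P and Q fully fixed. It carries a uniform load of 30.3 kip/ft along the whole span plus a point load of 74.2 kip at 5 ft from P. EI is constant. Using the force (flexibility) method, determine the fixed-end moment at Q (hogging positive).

M_Q = 345.2 kip·ft

Release both end moments; the primary structure is a simply-supported span PQ with redundants M_P and M_Q.
Simple-span end rotations at P and Q under the given loads:
  at P: UDL 30.3: wL³/(24EI) = 1262/EI
  at Q: UDL 30.3: wL³/(24EI) = 1262/EI
  at P: point load 74.2 at a = 5: Pab(L + b)/(6LEI) = 463.8/EI
  at Q: point load 74.2 at a = 5: Pab(L + a)/(6LEI) = 463.8/EI
  θ_P0 = 1726/EI,  θ_Q0 = 1726/EI
Flexibility coefficients: a unit moment at one end gives L/(3EI) there and L/(6EI) at the far end, so f₁₁ = f₂₂ = 3.333/EI and f₁₂ = f₂₁ = 1.667/EI.
Compatibility — zero rotation at each built-in end:
  3.333 M_P + 1.667 M_Q = 1726
  1.667 M_P + 3.333 M_Q = 1726
Solving the pair gives M_P = 345.2 kip·ft and M_Q = 345.2 kip·ft (hogging).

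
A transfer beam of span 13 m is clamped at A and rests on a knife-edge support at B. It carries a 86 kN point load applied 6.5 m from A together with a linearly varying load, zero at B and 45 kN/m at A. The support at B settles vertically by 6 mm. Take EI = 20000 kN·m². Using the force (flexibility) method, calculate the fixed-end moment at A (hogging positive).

Take the reaction at B as the redundant and release it; the primary structure is a cantilever fixed at A.
Deflection at B on the released cantilever, summing each load's contribution:
  point load 86 at a = 6.5: Pa²(3L − a)/(6EI) = 19681/EI
  triangular load, peak 45 at the fixed end: w₀L⁴/(30EI) = 42842/EI
  δ_0 = 62523/EI
Flexibility coefficient — unit upward force at B: δ_{BB} = L³/(3EI) = 732.3/EI.
With EI = 20000 kN·m²: δ_0 = 3.1261 m and δ_{BB} = 0.036617 m/kN.
Compatibility — the beam at B must follow the support down by 0.006 m: δ_0 − R_B·δ_{BB} = 0.006, so R_B = (3.1261 − 0.006)/0.036617 = 85.21 kN.
Moment equilibrium about A: M_A = Σ(load moments about A) − R_B·L = 1826 − 85.21×13 = 718.8 kN·m.

M_A = 718.8 kN·m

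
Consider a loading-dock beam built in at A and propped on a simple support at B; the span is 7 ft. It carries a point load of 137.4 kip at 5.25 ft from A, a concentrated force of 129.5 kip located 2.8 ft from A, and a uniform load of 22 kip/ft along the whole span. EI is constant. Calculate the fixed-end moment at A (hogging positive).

Take the reaction at B as the redundant and release it; the primary structure is a cantilever fixed at A.
Downward deflection at the released point B due to the loads:
  point load 137.4 at a = 5.25: Pa²(3L − a)/(6EI) = 9941/EI
  point load 129.5 at a = 2.8: Pa²(3L − a)/(6EI) = 3080/EI
  UDL 22: wL⁴/(8EI) = 6603/EI
  δ_0 = 19624/EI
Tip deflection under a unit load at B: L³/(3EI) = 114.3/EI.
Compatibility at B: δ_0 − R_B·δ_{BB} = 0, so R_B = 19624/114.3 = 171.6 kip.
Moment equilibrium about A: M_A = Σ(load moments about A) − R_B·L = 1623 − 171.6×7 = 421.5 kip·ft.

M_A = 421.5 kip·ft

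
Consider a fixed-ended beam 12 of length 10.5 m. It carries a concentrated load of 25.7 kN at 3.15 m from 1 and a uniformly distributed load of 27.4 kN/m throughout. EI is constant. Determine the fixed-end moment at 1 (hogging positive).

M_1 = 291.4 kN·m

Release both end moments; the primary structure is a simply-supported span 12 with redundants M_1 and M_2.
On the primary (simply-supported) span, the end slopes from the loading are:
  at 1: point load 25.7 at a = 3.15: Pab(L + b)/(6LEI) = 168.6/EI
  at 2: point load 25.7 at a = 3.15: Pab(L + a)/(6LEI) = 128.9/EI
  at 1: UDL 27.4: wL³/(24EI) = 1322/EI
  at 2: UDL 27.4: wL³/(24EI) = 1322/EI
  θ_10 = 1490/EI,  θ_20 = 1451/EI
Flexibility coefficients: a unit moment at one end gives L/(3EI) there and L/(6EI) at the far end, so f₁₁ = f₂₂ = 3.5/EI and f₁₂ = f₂₁ = 1.75/EI.
Compatibility — zero rotation at each built-in end:
  3.5 M_1 + 1.75 M_2 = 1490
  1.75 M_1 + 3.5 M_2 = 1451
Solving the pair gives M_1 = 291.4 kN·m and M_2 = 268.7 kN·m (hogging).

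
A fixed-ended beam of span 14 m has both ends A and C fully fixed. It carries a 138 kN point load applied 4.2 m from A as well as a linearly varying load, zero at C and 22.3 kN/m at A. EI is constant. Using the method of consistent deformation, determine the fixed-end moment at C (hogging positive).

M_C = 267.4 kN·m

Take the two fixed-end moments M_A, M_C as redundants; the released structure is the simple span AC.
End rotations of the released simple span under the applied load (×1/EI):
  at A: point load 138 at a = 4.2: Pab(L + b)/(6LEI) = 1609/EI
  at C: point load 138 at a = 4.2: Pab(L + a)/(6LEI) = 1231/EI
  at A: triangular load, peak 22.3: w₀L³/(45EI) = 1360/EI
  at C: triangular load, peak 22.3: 7w₀L³/(360EI) = 1190/EI
  θ_A0 = 2969/EI,  θ_C0 = 2421/EI
Flexibility coefficients: a unit moment at one end gives L/(3EI) there and L/(6EI) at the far end, so f₁₁ = f₂₂ = 4.667/EI and f₁₂ = f₂₁ = 2.333/EI.
Compatibility — zero rotation at each built-in end:
  4.667 M_A + 2.333 M_C = 2969
  2.333 M_A + 4.667 M_C = 2421
Solving the pair gives M_A = 502.5 kN·m and M_C = 267.4 kN·m (hogging).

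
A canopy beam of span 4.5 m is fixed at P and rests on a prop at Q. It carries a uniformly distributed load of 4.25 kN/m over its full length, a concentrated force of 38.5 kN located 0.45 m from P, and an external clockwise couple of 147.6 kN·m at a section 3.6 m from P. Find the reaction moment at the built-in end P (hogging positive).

M_P = -39.37 kN·m

Choose R_Q as the redundant. The primary structure is the cantilever fixed at P.
Deflection at Q on the released cantilever, summing each load's contribution:
  UDL 4.25: wL⁴/(8EI) = 217.8/EI
  point load 38.5 at a = 0.45: Pa²(3L − a)/(6EI) = 16.96/EI
  clockwise couple 147.6 at a = 3.6: M₀a(2L − a)/(2EI) = 1435/EI
  δ_0 = 1669/EI
Flexibility coefficient — unit upward force at Q: δ_{QQ} = L³/(3EI) = 30.38/EI.
The prop prevents deflection at Q: R_Q = δ_0/δ_{QQ} = 1669/30.38 = 54.96 kN.
Moment equilibrium about P: M_P = Σ(load moments about P) − R_Q·L = 208 − 54.96×4.5 = -39.37 kN·m.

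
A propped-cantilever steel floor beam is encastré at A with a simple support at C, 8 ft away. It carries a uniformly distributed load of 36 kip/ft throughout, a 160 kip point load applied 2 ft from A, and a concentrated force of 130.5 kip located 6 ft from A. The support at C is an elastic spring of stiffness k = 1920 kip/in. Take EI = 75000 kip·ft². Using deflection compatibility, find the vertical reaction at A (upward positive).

R_A = 378 kip

Release the roller at C. Primary structure: cantilever fixed at A.
Downward deflection at the released point C due to the loads:
  UDL 36: wL⁴/(8EI) = 18432/EI
  point load 160 at a = 2: Pa²(3L − a)/(6EI) = 2347/EI
  point load 130.5 at a = 6: Pa²(3L − a)/(6EI) = 14094/EI
  δ_0 = 34873/EI
Flexibility coefficient — unit upward force at C: δ_{CC} = L³/(3EI) = 170.7/EI.
With EI = 75000 kip·ft²: δ_0 = 0.46497 ft and δ_{CC} = 0.002276 ft/kip.
Compatibility — the spring shortens by R_C/k under the reaction it provides: δ_0 − R_C·δ_{CC} = R_C/k. With 1/k = 1/(1920×12) ft/kip = 0.000043 ft/kip, R_C = δ_0 / (δ_{CC} + 1/k) = 0.46497 / (0.002276 + 0.000043) = 200.5 kip.
Vertical equilibrium: R_A = ΣP − R_C = 578.5 − 200.5 = 378 kip.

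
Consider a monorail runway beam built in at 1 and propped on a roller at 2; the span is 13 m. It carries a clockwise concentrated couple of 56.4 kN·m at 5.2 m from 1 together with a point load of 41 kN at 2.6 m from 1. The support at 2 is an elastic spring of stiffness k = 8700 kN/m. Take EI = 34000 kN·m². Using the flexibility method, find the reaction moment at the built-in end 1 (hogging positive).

M_1 = 79.45 kN·m

Take the reaction at 2 as the redundant and release it; the primary structure is a cantilever fixed at 1.
Primary-structure tip deflection at 2 by superposition:
  clockwise couple 56.4 at a = 5.2: M₀a(2L − a)/(2EI) = 3050/EI
  point load 41 at a = 2.6: Pa²(3L − a)/(6EI) = 1681/EI
  δ_0 = 4732/EI
Tip deflection under a unit load at 2: L³/(3EI) = 732.3/EI.
With EI = 34000 kN·m²: δ_0 = 0.13916 m and δ_{22} = 0.021539 m/kN.
Compatibility — the spring shortens by R_2/k under the reaction it provides: δ_0 − R_2·δ_{22} = R_2/k. With 1/k = 0.000115 m/kN, R_2 = δ_0 / (δ_{22} + 1/k) = 0.13916 / (0.021539 + 0.000115) = 6.427 kN.
Moment equilibrium about 1: M_1 = Σ(load moments about 1) − R_2·L = 163 − 6.427×13 = 79.45 kN·m.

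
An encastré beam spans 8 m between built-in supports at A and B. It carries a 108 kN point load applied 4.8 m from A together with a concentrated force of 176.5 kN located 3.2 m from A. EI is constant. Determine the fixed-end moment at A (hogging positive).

Take the two fixed-end moments M_A, M_B as redundants; the released structure is the simple span AB.
On the primary (simply-supported) span, the end slopes from the loading are:
  at A: point load 108 at a = 4.8: Pab(L + b)/(6LEI) = 387.1/EI
  at B: point load 108 at a = 4.8: Pab(L + a)/(6LEI) = 442.4/EI
  at A: point load 176.5 at a = 3.2: Pab(L + b)/(6LEI) = 722.9/EI
  at B: point load 176.5 at a = 3.2: Pab(L + a)/(6LEI) = 632.6/EI
  θ_A0 = 1110/EI,  θ_B0 = 1075/EI
Flexibility coefficients: a unit moment at one end gives L/(3EI) there and L/(6EI) at the far end, so f₁₁ = f₂₂ = 2.667/EI and f₁₂ = f₂₁ = 1.333/EI.
Compatibility — zero rotation at each built-in end:
  2.667 M_A + 1.333 M_B = 1110
  1.333 M_A + 2.667 M_B = 1075
Solving the pair gives M_A = 286.3 kN·m and M_B = 260 kN·m (hogging).

M_A = 286.3 kN·m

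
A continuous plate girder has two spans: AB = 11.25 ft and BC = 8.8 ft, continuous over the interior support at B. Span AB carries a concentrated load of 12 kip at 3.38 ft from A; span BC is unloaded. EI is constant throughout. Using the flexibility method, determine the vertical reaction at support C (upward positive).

R_C = -1.176 kip

Take M_B as the redundant. Released structure: two simple spans AB and BC with a hinge at B.
Discontinuity in slope at B on the released structure — sum the simple-span end rotations:
  span AB: point load 12 at a = 3.38: Pab(L + a)/(6LEI) = 69.19/EI
  relative rotation θ_0 = (69.19 + 0)/EI = 69.19/EI
A unit hogging moment at B produces rotation L₁/(3EI) + L₂/(3EI) = 6.683/EI.
Slope continuity at B: θ_0 = M_B·6.683/EI, so M_B = 69.19/6.683 = 10.35 kip·ft (hogging).
Span BC, ΣM about C: R_B^{BC}·8.8 = 0 + 10.35, so R_B^{BC} = 1.176 kip and R_C = 0 − 1.176 = -1.176 kip.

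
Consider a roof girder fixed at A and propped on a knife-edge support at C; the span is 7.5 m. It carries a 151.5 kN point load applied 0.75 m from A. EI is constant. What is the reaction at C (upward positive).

Remove the prop at C; the released (primary) structure is a cantilever built in at A.
Deflection at C on the released cantilever, summing each load's contribution:
  point load 151.5 at a = 0.75: Pa²(3L − a)/(6EI) = 308.9/EI
Flexibility coefficient — unit upward force at C: δ_{CC} = L³/(3EI) = 140.6/EI.
The prop prevents deflection at C: R_C = δ_0/δ_{CC} = 308.9/140.6 = 2.197 kN.

R_C = 2.197 kN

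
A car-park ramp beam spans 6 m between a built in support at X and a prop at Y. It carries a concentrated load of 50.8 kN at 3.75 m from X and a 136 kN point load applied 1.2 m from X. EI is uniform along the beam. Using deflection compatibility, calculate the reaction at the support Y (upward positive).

Take the reaction at Y as the redundant and release it; the primary structure is a cantilever fixed at X.
Deflection at Y on the released cantilever, summing each load's contribution:
  point load 50.8 at a = 3.75: Pa²(3L − a)/(6EI) = 1697/EI
  point load 136 at a = 1.2: Pa²(3L − a)/(6EI) = 548.4/EI
  δ_0 = 2245/EI
Tip deflection under a unit load at Y: L³/(3EI) = 72/EI.
Compatibility at Y: δ_0 − R_Y·δ_{YY} = 0, so R_Y = 2245/72 = 31.18 kN.

R_Y = 31.18 kN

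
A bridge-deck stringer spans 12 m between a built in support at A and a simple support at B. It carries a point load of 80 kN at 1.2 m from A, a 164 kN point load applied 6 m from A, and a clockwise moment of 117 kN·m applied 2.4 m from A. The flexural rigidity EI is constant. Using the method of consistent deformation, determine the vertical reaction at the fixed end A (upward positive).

Choose R_B as the redundant. The primary structure is the cantilever fixed at A.
Primary-structure tip deflection at B by superposition:
  point load 80 at a = 1.2: Pa²(3L − a)/(6EI) = 668.2/EI
  point load 164 at a = 6: Pa²(3L − a)/(6EI) = 29520/EI
  clockwise couple 117 at a = 2.4: M₀a(2L − a)/(2EI) = 3033/EI
  δ_0 = 33221/EI
Flexibility coefficient — unit upward force at B: δ_{BB} = L³/(3EI) = 576/EI.
The prop prevents deflection at B: R_B = δ_0/δ_{BB} = 33221/576 = 57.67 kN.
Vertical equilibrium: R_A = ΣP − R_B = 244 − 57.67 = 186.3 kN.

R_A = 186.3 kN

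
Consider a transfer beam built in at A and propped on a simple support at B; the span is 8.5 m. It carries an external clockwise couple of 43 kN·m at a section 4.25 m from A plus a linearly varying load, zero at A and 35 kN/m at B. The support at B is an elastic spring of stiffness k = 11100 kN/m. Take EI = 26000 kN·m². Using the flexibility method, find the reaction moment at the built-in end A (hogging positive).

Remove the prop at B; the released (primary) structure is a cantilever built in at A.
Downward deflection at the released point B due to the loads:
  clockwise couple 43 at a = 4.25: M₀a(2L − a)/(2EI) = 1165/EI
  triangular load, peak 35 at the free end: 11w₀L⁴/(120EI) = 16748/EI
  δ_0 = 17913/EI
Flexibility coefficient — unit upward force at B: δ_{BB} = L³/(3EI) = 204.7/EI.
With EI = 26000 kN·m²: δ_0 = 0.68895 m and δ_{BB} = 0.007873 m/kN.
Compatibility — the spring shortens by R_B/k under the reaction it provides: δ_0 − R_B·δ_{BB} = R_B/k. With 1/k = 0.00009 m/kN, R_B = δ_0 / (δ_{BB} + 1/k) = 0.68895 / (0.007873 + 0.00009) = 86.51 kN.
Moment equilibrium about A: M_A = Σ(load moments about A) − R_B·L = 885.9 − 86.51×8.5 = 150.5 kN·m.

M_A = 150.5 kN·m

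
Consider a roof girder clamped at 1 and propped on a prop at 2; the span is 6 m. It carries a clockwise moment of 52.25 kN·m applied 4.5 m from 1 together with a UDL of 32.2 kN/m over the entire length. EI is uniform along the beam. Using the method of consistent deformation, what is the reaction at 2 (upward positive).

Release the roller at 2. Primary structure: cantilever fixed at 1.
Free-end deflection of the primary structure under the applied loading (downward +):
  clockwise couple 52.25 at a = 4.5: M₀a(2L − a)/(2EI) = 881.7/EI
  UDL 32.2: wL⁴/(8EI) = 5216/EI
  δ_0 = 6098/EI
Tip deflection under a unit load at 2: L³/(3EI) = 72/EI.
Compatibility at 2: δ_0 − R_2·δ_{22} = 0, so R_2 = 6098/72 = 84.7 kN.

R_2 = 84.7 kN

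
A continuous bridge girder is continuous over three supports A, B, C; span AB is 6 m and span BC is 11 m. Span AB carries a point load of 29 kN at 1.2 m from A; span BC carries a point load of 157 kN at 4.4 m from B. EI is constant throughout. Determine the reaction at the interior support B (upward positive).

Insert a hinge at B; M_B is the redundant, and each span becomes simply supported.
Discontinuity in slope at B on the released structure — sum the simple-span end rotations:
  span AB: point load 29 at a = 1.2: Pab(L + a)/(6LEI) = 33.41/EI
  span BC: point load 157 at a = 4.4: Pab(L + b)/(6LEI) = 1216/EI
  relative rotation θ_0 = (33.41 + 1216)/EI = 1249/EI
A unit hogging moment at B produces rotation L₁/(3EI) + L₂/(3EI) = 5.667/EI.
Slope continuity at B: θ_0 = M_B·5.667/EI, so M_B = 1249/5.667 = 220.4 kN·m (hogging).
Span AB, ΣM about A with M_B applied at B: R_B^{AB}·6 = 34.8 + 220.4, so R_B^{AB} = 42.54 kN and R_A = 29 − 42.54 = -13.54 kN.
Span BC, ΣM about C: R_B^{BC}·11 = 1036 + 220.4, so R_B^{BC} = 114.2 kN and R_C = 157 − 114.2 = 42.76 kN.
R_B = 42.54 + 114.2 = 156.8 kN.

R_B = 156.8 kN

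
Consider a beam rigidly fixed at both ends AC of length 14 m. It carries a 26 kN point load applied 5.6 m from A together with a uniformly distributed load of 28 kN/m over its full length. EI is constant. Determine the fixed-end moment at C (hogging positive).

M_C = 492.3 kN·m

Release both end moments; the primary structure is a simply-supported span AC with redundants M_A and M_C.
On the primary (simply-supported) span, the end slopes from the loading are:
  at A: point load 26 at a = 5.6: Pab(L + b)/(6LEI) = 326.1/EI
  at C: point load 26 at a = 5.6: Pab(L + a)/(6LEI) = 285.4/EI
  at A: UDL 28: wL³/(24EI) = 3201/EI
  at C: UDL 28: wL³/(24EI) = 3201/EI
  θ_A0 = 3527/EI,  θ_C0 = 3487/EI
Flexibility coefficients: a unit moment at one end gives L/(3EI) there and L/(6EI) at the far end, so f₁₁ = f₂₂ = 4.667/EI and f₁₂ = f₂₁ = 2.333/EI.
Compatibility — zero rotation at each built-in end:
  4.667 M_A + 2.333 M_C = 3527
  2.333 M_A + 4.667 M_C = 3487
Solving the pair gives M_A = 509.7 kN·m and M_C = 492.3 kN·m (hogging).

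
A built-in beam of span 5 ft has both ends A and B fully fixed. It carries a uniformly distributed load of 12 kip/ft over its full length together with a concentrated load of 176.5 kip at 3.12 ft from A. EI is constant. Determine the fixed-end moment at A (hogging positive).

Take the two fixed-end moments M_A, M_B as redundants; the released structure is the simple span AB.
Simple-span end rotations at A and B under the given loads:
  at A: UDL 12: wL³/(24EI) = 62.5/EI
  at B: UDL 12: wL³/(24EI) = 62.5/EI
  at A: point load 176.5 at a = 3.12: Pab(L + b)/(6LEI) = 237.4/EI
  at B: point load 176.5 at a = 3.12: Pab(L + a)/(6LEI) = 280.2/EI
  θ_A0 = 299.9/EI,  θ_B0 = 342.7/EI
Flexibility coefficients: a unit moment at one end gives L/(3EI) there and L/(6EI) at the far end, so f₁₁ = f₂₂ = 1.667/EI and f₁₂ = f₂₁ = 0.8333/EI.
Compatibility — zero rotation at each built-in end:
  1.667 M_A + 0.8333 M_B = 299.9
  0.8333 M_A + 1.667 M_B = 342.7
Solving the pair gives M_A = 102.9 kip·ft and M_B = 154.2 kip·ft (hogging).

M_A = 102.9 kip·ft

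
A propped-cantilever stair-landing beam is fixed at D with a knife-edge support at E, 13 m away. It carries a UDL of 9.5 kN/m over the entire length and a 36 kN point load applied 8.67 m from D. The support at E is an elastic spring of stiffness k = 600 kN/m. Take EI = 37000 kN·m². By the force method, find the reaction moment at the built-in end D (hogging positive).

Choose R_E as the redundant. The primary structure is the cantilever fixed at D.
Primary-structure tip deflection at E by superposition:
  UDL 9.5: wL⁴/(8EI) = 33916/EI
  point load 36 at a = 8.67: Pa²(3L − a)/(6EI) = 13679/EI
  δ_0 = 47595/EI
Tip deflection under a unit load at E: L³/(3EI) = 732.3/EI.
With EI = 37000 kN·m²: δ_0 = 1.2864 m and δ_{EE} = 0.019793 m/kN.
Compatibility — the spring shortens by R_E/k under the reaction it provides: δ_0 − R_E·δ_{EE} = R_E/k. With 1/k = 0.001667 m/kN, R_E = δ_0 / (δ_{EE} + 1/k) = 1.2864 / (0.019793 + 0.001667) = 59.94 kN.
Moment equilibrium about D: M_D = Σ(load moments about D) − R_E·L = 1115 − 59.94×13 = 335.6 kN·m.

M_D = 335.6 kN·m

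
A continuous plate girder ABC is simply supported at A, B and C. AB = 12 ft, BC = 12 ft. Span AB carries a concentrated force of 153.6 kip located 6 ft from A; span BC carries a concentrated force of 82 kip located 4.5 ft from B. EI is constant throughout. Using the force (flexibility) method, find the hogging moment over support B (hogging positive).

M_B = 266.5 kip·ft

Insert a hinge at B; M_B is the redundant, and each span becomes simply supported.
Discontinuity in slope at B on the released structure — sum the simple-span end rotations:
  span AB: point load 153.6 at a = 6: Pab(L + a)/(6LEI) = 1382/EI
  span BC: point load 82 at a = 4.5: Pab(L + b)/(6LEI) = 749.5/EI
  relative rotation θ_0 = (1382 + 749.5)/EI = 2132/EI
A unit hogging moment at B produces rotation L₁/(3EI) + L₂/(3EI) = 8/EI.
Slope continuity at B: θ_0 = M_B·8/EI, so M_B = 2132/8 = 266.5 kip·ft (hogging).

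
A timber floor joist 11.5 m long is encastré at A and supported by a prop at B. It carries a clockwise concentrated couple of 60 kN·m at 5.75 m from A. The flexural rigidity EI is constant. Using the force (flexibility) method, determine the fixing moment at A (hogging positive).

M_A = -7.5 kN·m

Choose R_B as the redundant. The primary structure is the cantilever fixed at A.
Deflection at B on the released cantilever, summing each load's contribution:
  clockwise couple 60 at a = 5.75: M₀a(2L − a)/(2EI) = 2976/EI
Tip deflection under a unit load at B: L³/(3EI) = 507/EI.
Compatibility at B: δ_0 − R_B·δ_{BB} = 0, so R_B = 2976/507 = 5.87 kN.
Moment equilibrium about A: M_A = Σ(load moments about A) − R_B·L = 60 − 5.87×11.5 = -7.5 kN·m.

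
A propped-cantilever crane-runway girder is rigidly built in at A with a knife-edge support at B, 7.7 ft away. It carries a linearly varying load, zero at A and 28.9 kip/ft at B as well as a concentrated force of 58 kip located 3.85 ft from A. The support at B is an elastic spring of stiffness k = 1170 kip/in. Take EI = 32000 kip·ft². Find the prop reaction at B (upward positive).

R_B = 78.15 kip

Take the reaction at B as the redundant and release it; the primary structure is a cantilever fixed at A.
Downward deflection at the released point B due to the loads:
  triangular load, peak 28.9 at the free end: 11w₀L⁴/(120EI) = 9313/EI
  point load 58 at a = 3.85: Pa²(3L − a)/(6EI) = 2758/EI
  δ_0 = 12071/EI
Flexibility coefficient — unit upward force at B: δ_{BB} = L³/(3EI) = 152.2/EI.
With EI = 32000 kip·ft²: δ_0 = 0.37721 ft and δ_{BB} = 0.004756 ft/kip.
Compatibility — the spring shortens by R_B/k under the reaction it provides: δ_0 − R_B·δ_{BB} = R_B/k. With 1/k = 1/(1170×12) ft/kip = 0.000071 ft/kip, R_B = δ_0 / (δ_{BB} + 1/k) = 0.37721 / (0.004756 + 0.000071) = 78.15 kip.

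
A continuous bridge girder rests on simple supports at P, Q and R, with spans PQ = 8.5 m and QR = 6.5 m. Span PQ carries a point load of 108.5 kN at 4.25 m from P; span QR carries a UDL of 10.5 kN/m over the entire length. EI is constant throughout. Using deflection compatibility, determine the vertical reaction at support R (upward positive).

R_R = 15.35 kN

Insert a hinge at Q; M_Q is the redundant, and each span becomes simply supported.
Discontinuity in slope at Q on the released structure — sum the simple-span end rotations:
  span PQ: point load 108.5 at a = 4.25: Pab(L + a)/(6LEI) = 489.9/EI
  span QR: UDL 10.5: wL³/(24EI) = 120.1/EI
  relative rotation θ_0 = (489.9 + 120.1)/EI = 610.1/EI
A unit hogging moment at Q produces rotation L₁/(3EI) + L₂/(3EI) = 5/EI.
Compatibility: M_Q·(L₁+L₂)/(3EI) = θ_0, giving M_Q = 122 kN·m (hogging).
Span QR, ΣM about R: R_Q^{QR}·6.5 = 221.8 + 122, so R_Q^{QR} = 52.9 kN and R_R = 68.25 − 52.9 = 15.35 kN.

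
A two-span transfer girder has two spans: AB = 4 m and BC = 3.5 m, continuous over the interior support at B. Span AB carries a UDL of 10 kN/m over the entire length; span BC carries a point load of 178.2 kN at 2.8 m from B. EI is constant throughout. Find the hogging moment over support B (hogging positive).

M_B = 38.61 kN·m

Insert a hinge at B; M_B is the redundant, and each span becomes simply supported.
Rotations at B on the released spans (each span's end-slope, ×1/EI):
  span AB: UDL 10: wL³/(24EI) = 26.67/EI
  span BC: point load 178.2 at a = 2.8: Pab(L + b)/(6LEI) = 69.85/EI
  relative rotation θ_0 = (26.67 + 69.85)/EI = 96.52/EI
A unit hogging moment at B produces rotation L₁/(3EI) + L₂/(3EI) = 2.5/EI.
Compatibility: M_B·(L₁+L₂)/(3EI) = θ_0, giving M_B = 38.61 kN·m (hogging).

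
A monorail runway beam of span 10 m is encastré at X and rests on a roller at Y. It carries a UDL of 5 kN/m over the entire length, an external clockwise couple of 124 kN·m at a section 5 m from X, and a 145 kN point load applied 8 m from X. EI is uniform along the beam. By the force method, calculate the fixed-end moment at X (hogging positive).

Take the reaction at Y as the redundant and release it; the primary structure is a cantilever fixed at X.
Primary-structure tip deflection at Y by superposition:
  UDL 5: wL⁴/(8EI) = 6250/EI
  clockwise couple 124 at a = 5: M₀a(2L − a)/(2EI) = 4650/EI
  point load 145 at a = 8: Pa²(3L − a)/(6EI) = 34027/EI
  δ_0 = 44927/EI
Tip deflection under a unit load at Y: L³/(3EI) = 333.3/EI.
The prop prevents deflection at Y: R_Y = δ_0/δ_{YY} = 44927/333.3 = 134.8 kN.
Moment equilibrium about X: M_X = Σ(load moments about X) − R_Y·L = 1534 − 134.8×10 = 186.2 kN·m.

M_X = 186.2 kN·m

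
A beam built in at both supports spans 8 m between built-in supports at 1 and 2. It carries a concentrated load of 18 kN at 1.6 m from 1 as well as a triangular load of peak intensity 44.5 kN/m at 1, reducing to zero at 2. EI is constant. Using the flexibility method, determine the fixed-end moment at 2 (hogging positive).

M_2 = 99.54 kN·m

Release both end moments; the primary structure is a simply-supported span 12 with redundants M_1 and M_2.
End rotations of the released simple span under the applied load (×1/EI):
  at 1: point load 18 at a = 1.6: Pab(L + b)/(6LEI) = 55.3/EI
  at 2: point load 18 at a = 1.6: Pab(L + a)/(6LEI) = 36.86/EI
  at 1: triangular load, peak 44.5: w₀L³/(45EI) = 506.3/EI
  at 2: triangular load, peak 44.5: 7w₀L³/(360EI) = 443/EI
  θ_10 = 561.6/EI,  θ_20 = 479.9/EI
Flexibility coefficients: a unit moment at one end gives L/(3EI) there and L/(6EI) at the far end, so f₁₁ = f₂₂ = 2.667/EI and f₁₂ = f₂₁ = 1.333/EI.
Compatibility — zero rotation at each built-in end:
  2.667 M_1 + 1.333 M_2 = 561.6
  1.333 M_1 + 2.667 M_2 = 479.9
Solving the pair gives M_1 = 160.8 kN·m and M_2 = 99.54 kN·m (hogging).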